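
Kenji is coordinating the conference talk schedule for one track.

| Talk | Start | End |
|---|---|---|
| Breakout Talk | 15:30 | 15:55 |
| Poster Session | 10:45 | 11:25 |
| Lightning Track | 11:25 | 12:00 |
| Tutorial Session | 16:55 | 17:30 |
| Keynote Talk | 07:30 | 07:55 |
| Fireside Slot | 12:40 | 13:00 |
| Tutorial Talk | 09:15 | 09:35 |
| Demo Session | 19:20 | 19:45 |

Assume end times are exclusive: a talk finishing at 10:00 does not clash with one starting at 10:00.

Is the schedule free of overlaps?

Two intervals overlap when each starts before the other ends.
Sorted by start: Keynote Talk, Tutorial Talk, Poster Session, Lightning Track, Fireside Slot, Breakout Talk, Tutorial Session, Demo Session.
Tutorial Talk starts after Keynote Talk ends, so Keynote Talk has no further overlaps.
Poster Session starts after Tutorial Talk ends, so Tutorial Talk has no further overlaps.
Lightning Track starts exactly when Poster Session ends (back-to-back, no overlap), so Poster Session has no further overlaps.
Fireside Slot starts after Lightning Track ends, so Lightning Track has no further overlaps.
Breakout Talk starts after Fireside Slot ends, so Fireside Slot has no further overlaps.
Tutorial Session starts after Breakout Talk ends, so Breakout Talk has no further overlaps.
Demo Session starts after Tutorial Session ends.
Every pair is clear; the schedule has no overlaps.

Yes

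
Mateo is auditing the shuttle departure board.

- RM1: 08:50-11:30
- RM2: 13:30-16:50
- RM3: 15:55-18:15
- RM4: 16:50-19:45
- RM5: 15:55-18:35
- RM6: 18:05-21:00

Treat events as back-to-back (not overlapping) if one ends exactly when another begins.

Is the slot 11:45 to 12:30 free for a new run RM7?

RM1: ends 11:30 at or before RM7 starts 11:45 → clear.
RM2: starts 13:30 at or after RM7 ends 12:30 → clear.
RM3: starts 15:55 at or after RM7 ends 12:30 → clear.
RM5: starts 15:55 at or after RM7 ends 12:30 → clear.
RM4: starts 16:50 at or after RM7 ends 12:30 → clear.
RM6: starts 18:05 at or after RM7 ends 12:30 → clear.

Yes — the slot is free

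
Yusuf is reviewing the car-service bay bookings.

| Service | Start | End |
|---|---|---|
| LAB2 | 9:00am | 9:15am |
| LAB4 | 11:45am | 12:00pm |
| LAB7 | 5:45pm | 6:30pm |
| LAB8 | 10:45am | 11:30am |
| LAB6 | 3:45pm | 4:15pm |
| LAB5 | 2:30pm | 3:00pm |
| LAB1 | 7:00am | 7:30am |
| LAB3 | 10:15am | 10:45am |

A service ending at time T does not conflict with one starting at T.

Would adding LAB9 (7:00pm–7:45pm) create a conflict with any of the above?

No — it doesn't clash with anything

LAB1: ends 7:30am at or before LAB9 starts 7:00pm → clear.
LAB2: ends 9:15am at or before LAB9 starts 7:00pm → clear.
LAB3: ends 10:45am at or before LAB9 starts 7:00pm → clear.
LAB8: ends 11:30am at or before LAB9 starts 7:00pm → clear.
LAB4: ends 12:00pm at or before LAB9 starts 7:00pm → clear.
LAB5: ends 3:00pm at or before LAB9 starts 7:00pm → clear.
LAB6: ends 4:15pm at or before LAB9 starts 7:00pm → clear.
LAB7: ends 6:30pm at or before LAB9 starts 7:00pm → clear.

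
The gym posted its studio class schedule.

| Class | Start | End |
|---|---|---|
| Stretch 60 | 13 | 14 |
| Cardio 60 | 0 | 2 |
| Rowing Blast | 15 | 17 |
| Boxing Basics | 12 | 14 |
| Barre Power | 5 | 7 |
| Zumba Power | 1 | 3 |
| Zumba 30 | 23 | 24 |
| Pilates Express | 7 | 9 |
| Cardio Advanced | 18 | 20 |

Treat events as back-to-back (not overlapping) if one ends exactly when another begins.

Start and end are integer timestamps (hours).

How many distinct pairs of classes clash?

2

Sorted by start: Cardio 60, Zumba Power, Barre Power, Pilates Express, Boxing Basics, Stretch 60, Rowing Blast, Cardio Advanced, Zumba 30.
Zumba Power starts before Cardio 60 ends → Cardio 60 and Zumba Power overlap.
Barre Power starts after Cardio 60 ends; Cardio 60 is clear from here.
Barre Power starts after Zumba Power ends; Zumba Power is clear from here.
Pilates Express starts exactly when Barre Power ends (back-to-back, no overlap); Barre Power is clear from here.
Boxing Basics starts after Pilates Express ends; Pilates Express is clear from here.
Stretch 60 starts before Boxing Basics ends → Boxing Basics and Stretch 60 overlap.
Rowing Blast starts after Boxing Basics ends; Boxing Basics is clear from here.
Rowing Blast starts after Stretch 60 ends; Stretch 60 is clear from here.
Cardio Advanced starts after Rowing Blast ends; Rowing Blast is clear from here.
Zumba 30 starts after Cardio Advanced ends.
Overlapping pairs: Boxing Basics & Stretch 60, Cardio 60 & Zumba Power — 2 in total.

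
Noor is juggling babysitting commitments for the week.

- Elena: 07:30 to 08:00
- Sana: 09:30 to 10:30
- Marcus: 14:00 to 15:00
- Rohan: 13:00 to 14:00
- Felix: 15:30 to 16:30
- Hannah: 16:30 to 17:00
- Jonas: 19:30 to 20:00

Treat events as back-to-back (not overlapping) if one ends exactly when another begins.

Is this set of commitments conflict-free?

Sorted by start: Elena, Sana, Rohan, Marcus, Felix, Hannah, Jonas.
Sana starts after Elena ends — done with Elena.
Rohan starts after Sana ends — done with Sana.
Marcus starts exactly when Rohan ends (back-to-back, no overlap) — done with Rohan.
Felix starts after Marcus ends — done with Marcus.
Hannah starts exactly when Felix ends (back-to-back, no overlap) — done with Felix.
Jonas starts after Hannah ends.
Every pair is clear; the schedule has no overlaps.

Yes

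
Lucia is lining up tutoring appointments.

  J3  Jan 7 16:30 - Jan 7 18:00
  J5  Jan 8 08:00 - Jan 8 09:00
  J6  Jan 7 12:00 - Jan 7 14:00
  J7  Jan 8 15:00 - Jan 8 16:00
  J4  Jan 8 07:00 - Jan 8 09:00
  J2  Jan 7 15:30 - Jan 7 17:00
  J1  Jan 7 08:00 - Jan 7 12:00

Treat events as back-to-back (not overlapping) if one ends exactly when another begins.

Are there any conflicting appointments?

Yes

Sorted by start: J1, J6, J2, J3, J4, J5, J7.
J6 starts exactly when J1 ends (back-to-back, no overlap), so J1 has no further overlaps.
J2 starts after J6 ends, so J6 has no further overlaps.
J3 starts before J2 ends → J2 and J3 overlap.
That's a conflict, so the schedule is not conflict-free.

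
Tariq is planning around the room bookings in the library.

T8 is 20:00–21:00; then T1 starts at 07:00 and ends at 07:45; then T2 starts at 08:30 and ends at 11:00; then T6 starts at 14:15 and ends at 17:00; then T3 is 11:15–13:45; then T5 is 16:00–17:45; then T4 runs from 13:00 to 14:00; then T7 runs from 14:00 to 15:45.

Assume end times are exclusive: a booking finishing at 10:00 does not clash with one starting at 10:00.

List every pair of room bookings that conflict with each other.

T3 & T4, T5 & T6, T6 & T7

Check each pair: they overlap iff neither finishes before the other starts.
Sorted by start: T1, T2, T3, T4, T7, T6, T5, T8.
T2 starts after T1 ends; T1 is clear from here.
T3 starts after T2 ends; T2 is clear from here.
T4 starts before T3 ends → T3 and T4 overlap.
T7 starts after T3 ends; T3 is clear from here.
T7 starts exactly when T4 ends (back-to-back, no overlap); T4 is clear from here.
T6 starts before T7 ends → T7 and T6 overlap.
T5 starts after T7 ends; T7 is clear from here.
T5 starts before T6 ends → T6 and T5 overlap.
T8 starts after T6 ends.
T8 starts after T5 ends.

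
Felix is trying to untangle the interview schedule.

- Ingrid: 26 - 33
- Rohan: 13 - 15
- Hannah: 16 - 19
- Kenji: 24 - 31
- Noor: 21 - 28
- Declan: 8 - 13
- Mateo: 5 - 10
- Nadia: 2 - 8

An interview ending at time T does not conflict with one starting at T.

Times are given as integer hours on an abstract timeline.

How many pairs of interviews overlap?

5

Check each pair: they overlap iff neither finishes before the other starts.
Sorted by start: Nadia, Mateo, Declan, Rohan, Hannah, Noor, Kenji, Ingrid.
Mateo starts before Nadia ends → Nadia and Mateo overlap.
Declan starts exactly when Nadia ends (back-to-back, no overlap); Nadia is clear from here.
Declan starts before Mateo ends → Mateo and Declan overlap.
Rohan starts after Mateo ends; Mateo is clear from here.
Rohan starts exactly when Declan ends (back-to-back, no overlap); Declan is clear from here.
Hannah starts after Rohan ends; Rohan is clear from here.
Noor starts after Hannah ends; Hannah is clear from here.
Kenji starts before Noor ends → Noor and Kenji overlap.
Ingrid starts before Noor ends → Noor and Ingrid overlap.
Ingrid starts before Kenji ends → Kenji and Ingrid overlap.
Overlapping pairs: Declan & Mateo, Ingrid & Kenji, Ingrid & Noor, Kenji & Noor, Mateo & Nadia — 5 in total.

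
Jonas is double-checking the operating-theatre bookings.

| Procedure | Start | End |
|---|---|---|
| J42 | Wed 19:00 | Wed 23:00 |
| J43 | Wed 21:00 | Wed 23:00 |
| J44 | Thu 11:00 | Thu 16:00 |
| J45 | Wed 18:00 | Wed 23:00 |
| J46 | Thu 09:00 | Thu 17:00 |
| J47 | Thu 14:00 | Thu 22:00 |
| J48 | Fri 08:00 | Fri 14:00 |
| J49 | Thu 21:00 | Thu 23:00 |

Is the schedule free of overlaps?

Sorted by start: J45, J42, J43, J46, J44, J47, J49, J48.
J42 starts before J45 ends → J45 and J42 overlap.
That's a conflict, so the schedule is not conflict-free.

No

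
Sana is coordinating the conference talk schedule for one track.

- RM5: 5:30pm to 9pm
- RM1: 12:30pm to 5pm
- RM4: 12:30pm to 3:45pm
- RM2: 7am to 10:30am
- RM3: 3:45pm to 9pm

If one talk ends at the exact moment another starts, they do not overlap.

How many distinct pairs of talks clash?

3

Sorted by start: RM2, RM1, RM4, RM3, RM5.
RM1 starts after RM2 ends; RM2 is clear from here.
RM4 starts before RM1 ends → RM1 and RM4 overlap.
RM3 starts before RM1 ends → RM1 and RM3 overlap.
RM5 starts after RM1 ends.
RM3 starts exactly when RM4 ends (back-to-back, no overlap); RM4 is clear from here.
RM5 starts before RM3 ends → RM3 and RM5 overlap.
Overlapping pairs: RM1 & RM3, RM1 & RM4, RM3 & RM5 — 3 in total.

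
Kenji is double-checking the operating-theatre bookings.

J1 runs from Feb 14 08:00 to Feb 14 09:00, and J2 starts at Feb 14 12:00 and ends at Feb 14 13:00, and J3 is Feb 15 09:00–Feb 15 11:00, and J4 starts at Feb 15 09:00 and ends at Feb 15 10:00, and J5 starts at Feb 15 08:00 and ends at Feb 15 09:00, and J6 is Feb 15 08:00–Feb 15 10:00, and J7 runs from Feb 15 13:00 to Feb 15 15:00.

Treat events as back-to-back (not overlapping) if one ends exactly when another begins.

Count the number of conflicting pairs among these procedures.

Sorted by start: J1, J2, J5, J6, J3, J4, J7.
J2 starts after J1 ends — done with J1.
J5 starts after J2 ends — done with J2.
J6 starts before J5 ends → J5 and J6 overlap.
J3 starts exactly when J5 ends (back-to-back, no overlap) — done with J5.
J3 starts before J6 ends → J6 and J3 overlap.
J4 starts before J6 ends → J6 and J4 overlap.
J7 starts after J6 ends.
J4 starts before J3 ends → J3 and J4 overlap.
J7 starts after J3 ends.
J7 starts after J4 ends.
Overlapping pairs: J3 & J4, J3 & J6, J4 & J6, J5 & J6 — 4 in total.

4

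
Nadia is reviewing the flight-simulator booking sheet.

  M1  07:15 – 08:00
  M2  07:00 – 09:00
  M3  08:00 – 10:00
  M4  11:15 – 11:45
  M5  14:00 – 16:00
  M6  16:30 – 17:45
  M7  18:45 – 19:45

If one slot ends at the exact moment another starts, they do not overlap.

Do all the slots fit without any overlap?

No

Sorted by start: M2, M1, M3, M4, M5, M6, M7.
M1 starts before M2 ends → M2 and M1 overlap.
That's a conflict, so the schedule is not conflict-free.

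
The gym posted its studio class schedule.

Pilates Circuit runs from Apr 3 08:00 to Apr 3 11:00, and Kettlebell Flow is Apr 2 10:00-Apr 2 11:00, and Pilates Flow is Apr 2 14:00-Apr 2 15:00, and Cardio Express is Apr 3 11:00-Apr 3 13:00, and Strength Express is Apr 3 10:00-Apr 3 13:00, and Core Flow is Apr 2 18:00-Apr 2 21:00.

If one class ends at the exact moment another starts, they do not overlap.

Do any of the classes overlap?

Two intervals overlap when each starts before the other ends.
Sorted by start: Kettlebell Flow, Pilates Flow, Core Flow, Pilates Circuit, Strength Express, Cardio Express.
Pilates Flow starts after Kettlebell Flow ends — done with Kettlebell Flow.
Core Flow starts after Pilates Flow ends — done with Pilates Flow.
Pilates Circuit starts after Core Flow ends — done with Core Flow.
Strength Express starts before Pilates Circuit ends → Pilates Circuit and Strength Express overlap.
That's a conflict, so the schedule is not conflict-free.

Yes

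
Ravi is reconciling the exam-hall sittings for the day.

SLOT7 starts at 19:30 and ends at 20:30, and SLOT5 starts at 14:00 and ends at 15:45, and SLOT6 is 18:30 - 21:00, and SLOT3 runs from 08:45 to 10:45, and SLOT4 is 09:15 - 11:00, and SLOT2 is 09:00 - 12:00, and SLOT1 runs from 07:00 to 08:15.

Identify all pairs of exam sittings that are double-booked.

Two intervals overlap when each starts before the other ends.
Sorted by start: SLOT1, SLOT3, SLOT2, SLOT4, SLOT5, SLOT6, SLOT7.
SLOT3 starts after SLOT1 ends; SLOT1 is clear from here.
SLOT2 starts before SLOT3 ends → SLOT3 and SLOT2 overlap.
SLOT4 starts before SLOT3 ends → SLOT3 and SLOT4 overlap.
SLOT5 starts after SLOT3 ends; SLOT3 is clear from here.
SLOT4 starts before SLOT2 ends → SLOT2 and SLOT4 overlap.
SLOT5 starts after SLOT2 ends; SLOT2 is clear from here.
SLOT5 starts after SLOT4 ends; SLOT4 is clear from here.
SLOT6 starts after SLOT5 ends; SLOT5 is clear from here.
SLOT7 starts before SLOT6 ends → SLOT6 and SLOT7 overlap.

SLOT2 & SLOT3, SLOT2 & SLOT4, SLOT3 & SLOT4, SLOT6 & SLOT7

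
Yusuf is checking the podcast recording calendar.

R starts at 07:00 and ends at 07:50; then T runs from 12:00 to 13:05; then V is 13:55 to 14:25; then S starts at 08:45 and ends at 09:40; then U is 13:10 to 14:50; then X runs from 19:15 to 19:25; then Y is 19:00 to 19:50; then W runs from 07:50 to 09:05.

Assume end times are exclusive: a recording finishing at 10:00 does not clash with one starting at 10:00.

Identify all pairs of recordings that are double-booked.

Sorted by start: R, W, S, T, U, V, Y, X.
W starts exactly when R ends (back-to-back, no overlap) — done with R.
S starts before W ends → W and S overlap.
T starts after W ends — done with W.
T starts after S ends — done with S.
U starts after T ends — done with T.
V starts before U ends → U and V overlap.
Y starts after U ends — done with U.
Y starts after V ends — done with V.
X starts before Y ends → Y and X overlap.

S & W, U & V, X & Y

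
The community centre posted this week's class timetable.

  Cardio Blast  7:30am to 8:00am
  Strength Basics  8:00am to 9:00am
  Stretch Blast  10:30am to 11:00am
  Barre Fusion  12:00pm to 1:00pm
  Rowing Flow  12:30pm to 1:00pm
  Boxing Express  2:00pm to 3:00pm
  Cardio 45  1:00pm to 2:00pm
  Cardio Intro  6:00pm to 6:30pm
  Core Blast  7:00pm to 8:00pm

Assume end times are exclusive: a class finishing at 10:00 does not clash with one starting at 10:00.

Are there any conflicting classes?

Yes

Sorted by start: Cardio Blast, Strength Basics, Stretch Blast, Barre Fusion, Rowing Flow, Cardio 45, Boxing Express, Cardio Intro, Core Blast.
Strength Basics starts exactly when Cardio Blast ends (back-to-back, no overlap); Cardio Blast is clear from here.
Stretch Blast starts after Strength Basics ends; Strength Basics is clear from here.
Barre Fusion starts after Stretch Blast ends; Stretch Blast is clear from here.
Rowing Flow starts before Barre Fusion ends → Barre Fusion and Rowing Flow overlap.
That's a conflict, so the schedule is not conflict-free.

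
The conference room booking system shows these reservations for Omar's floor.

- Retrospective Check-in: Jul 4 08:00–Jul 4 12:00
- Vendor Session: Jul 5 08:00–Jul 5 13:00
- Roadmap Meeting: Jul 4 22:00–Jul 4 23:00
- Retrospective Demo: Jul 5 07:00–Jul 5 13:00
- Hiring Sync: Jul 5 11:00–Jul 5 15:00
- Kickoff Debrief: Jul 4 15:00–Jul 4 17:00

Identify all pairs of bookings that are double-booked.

Hiring Sync & Retrospective Demo, Hiring Sync & Vendor Session, Retrospective Demo & Vendor Session

Sorted by start: Retrospective Check-in, Kickoff Debrief, Roadmap Meeting, Retrospective Demo, Vendor Session, Hiring Sync.
Kickoff Debrief starts after Retrospective Check-in ends, so nothing later overlaps Retrospective Check-in either.
Roadmap Meeting starts after Kickoff Debrief ends, so nothing later overlaps Kickoff Debrief either.
Retrospective Demo starts after Roadmap Meeting ends, so nothing later overlaps Roadmap Meeting either.
Vendor Session starts before Retrospective Demo ends → Retrospective Demo and Vendor Session overlap.
Hiring Sync starts before Retrospective Demo ends → Retrospective Demo and Hiring Sync overlap.
Hiring Sync starts before Vendor Session ends → Vendor Session and Hiring Sync overlap.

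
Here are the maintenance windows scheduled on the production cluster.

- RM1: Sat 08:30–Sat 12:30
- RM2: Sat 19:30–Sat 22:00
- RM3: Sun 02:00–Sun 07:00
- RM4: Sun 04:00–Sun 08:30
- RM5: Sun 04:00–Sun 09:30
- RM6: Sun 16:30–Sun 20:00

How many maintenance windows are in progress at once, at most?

Sort all start/end points and keep a running count:
Sat 08:30 start RM1 → 1
Sat 12:30 end RM1 → 0
Sat 19:30 start RM2 → 1
Sat 22:00 end RM2 → 0
Sun 02:00 start RM3 → 1
Sun 04:00 start RM4 → 2
Sun 04:00 start RM5 → 3
Sun 07:00 end RM3 → 2
Sun 08:30 end RM4 → 1
Sun 09:30 end RM5 → 0
Sun 16:30 start RM6 → 1
Sun 20:00 end RM6 → 0
Peak is 3, at Sun 04:00 (RM3, RM4, RM5).

3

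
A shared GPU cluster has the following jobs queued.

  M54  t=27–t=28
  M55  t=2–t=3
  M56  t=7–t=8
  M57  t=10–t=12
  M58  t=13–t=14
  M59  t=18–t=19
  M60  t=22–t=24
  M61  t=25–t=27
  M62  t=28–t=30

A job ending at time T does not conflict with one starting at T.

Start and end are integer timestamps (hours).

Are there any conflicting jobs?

Sorted by start: M55, M56, M57, M58, M59, M60, M61, M54, M62.
M56 starts after M55 ends, so M55 has no further overlaps.
M57 starts after M56 ends, so M56 has no further overlaps.
M58 starts after M57 ends, so M57 has no further overlaps.
M59 starts after M58 ends, so M58 has no further overlaps.
M60 starts after M59 ends, so M59 has no further overlaps.
M61 starts after M60 ends, so M60 has no further overlaps.
M54 starts exactly when M61 ends (back-to-back, no overlap), so M61 has no further overlaps.
M62 starts exactly when M54 ends (back-to-back, no overlap).
Every pair is clear; the schedule has no overlaps.

No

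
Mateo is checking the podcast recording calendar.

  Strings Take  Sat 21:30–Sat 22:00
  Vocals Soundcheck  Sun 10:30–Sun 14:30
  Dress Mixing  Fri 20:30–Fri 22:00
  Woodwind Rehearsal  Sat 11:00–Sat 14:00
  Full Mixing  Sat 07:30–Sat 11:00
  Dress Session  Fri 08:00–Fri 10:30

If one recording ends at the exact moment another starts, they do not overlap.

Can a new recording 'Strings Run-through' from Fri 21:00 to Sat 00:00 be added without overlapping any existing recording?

No — it overlaps Dress Mixing

Dress Session: ends Fri 10:30 at or before Strings Run-through starts Fri 21:00 → clear.
Dress Mixing: starts Fri 20:30 before Strings Run-through ends Sat 00:00, and ends Fri 22:00 after Strings Run-through starts Fri 21:00 → overlap.
Full Mixing: starts Sat 07:30 at or after Strings Run-through ends Sat 00:00 → clear.
Woodwind Rehearsal: starts Sat 11:00 at or after Strings Run-through ends Sat 00:00 → clear.
Strings Take: starts Sat 21:30 at or after Strings Run-through ends Sat 00:00 → clear.
Vocals Soundcheck: starts Sun 10:30 at or after Strings Run-through ends Sat 00:00 → clear.
Strings Run-through overlaps Dress Mixing.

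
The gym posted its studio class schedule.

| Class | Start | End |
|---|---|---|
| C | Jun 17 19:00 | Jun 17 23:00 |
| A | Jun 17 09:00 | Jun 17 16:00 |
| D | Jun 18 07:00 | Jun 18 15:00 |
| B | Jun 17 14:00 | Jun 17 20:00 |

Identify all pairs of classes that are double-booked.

A & B, B & C

Two intervals overlap when each starts before the other ends.
Sorted by start: A, B, C, D.
B starts before A ends → A and B overlap.
C starts after A ends, so A has no further overlaps.
C starts before B ends → B and C overlap.
D starts after B ends.
D starts after C ends.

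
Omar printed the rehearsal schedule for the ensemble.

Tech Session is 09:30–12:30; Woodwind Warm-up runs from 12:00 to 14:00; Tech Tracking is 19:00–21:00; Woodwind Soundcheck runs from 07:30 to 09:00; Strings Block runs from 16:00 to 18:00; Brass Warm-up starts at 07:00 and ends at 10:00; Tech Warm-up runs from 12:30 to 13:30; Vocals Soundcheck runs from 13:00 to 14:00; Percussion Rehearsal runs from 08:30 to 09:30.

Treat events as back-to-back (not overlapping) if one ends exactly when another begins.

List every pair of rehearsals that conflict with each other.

Sorted by start: Brass Warm-up, Woodwind Soundcheck, Percussion Rehearsal, Tech Session, Woodwind Warm-up, Tech Warm-up, Vocals Soundcheck, Strings Block, Tech Tracking.
Woodwind Soundcheck starts before Brass Warm-up ends → Brass Warm-up and Woodwind Soundcheck overlap.
Percussion Rehearsal starts before Brass Warm-up ends → Brass Warm-up and Percussion Rehearsal overlap.
Tech Session starts before Brass Warm-up ends → Brass Warm-up and Tech Session overlap.
Woodwind Warm-up starts after Brass Warm-up ends; Brass Warm-up is clear from here.
Percussion Rehearsal starts before Woodwind Soundcheck ends → Woodwind Soundcheck and Percussion Rehearsal overlap.
Tech Session starts after Woodwind Soundcheck ends; Woodwind Soundcheck is clear from here.
Tech Session starts exactly when Percussion Rehearsal ends (back-to-back, no overlap); Percussion Rehearsal is clear from here.
Woodwind Warm-up starts before Tech Session ends → Tech Session and Woodwind Warm-up overlap.
Tech Warm-up starts exactly when Tech Session ends (back-to-back, no overlap); Tech Session is clear from here.
Tech Warm-up starts before Woodwind Warm-up ends → Woodwind Warm-up and Tech Warm-up overlap.
Vocals Soundcheck starts before Woodwind Warm-up ends → Woodwind Warm-up and Vocals Soundcheck overlap.
Strings Block starts after Woodwind Warm-up ends; Woodwind Warm-up is clear from here.
Vocals Soundcheck starts before Tech Warm-up ends → Tech Warm-up and Vocals Soundcheck overlap.
Strings Block starts after Tech Warm-up ends; Tech Warm-up is clear from here.
Strings Block starts after Vocals Soundcheck ends; Vocals Soundcheck is clear from here.
Tech Tracking starts after Strings Block ends.

Brass Warm-up & Percussion Rehearsal, Brass Warm-up & Tech Session, Brass Warm-up & Woodwind Soundcheck, Percussion Rehearsal & Woodwind Soundcheck, Tech Session & Woodwind Warm-up, Tech Warm-up & Vocals Soundcheck, Tech Warm-up & Woodwind Warm-up, Vocals Soundcheck & Woodwind Warm-up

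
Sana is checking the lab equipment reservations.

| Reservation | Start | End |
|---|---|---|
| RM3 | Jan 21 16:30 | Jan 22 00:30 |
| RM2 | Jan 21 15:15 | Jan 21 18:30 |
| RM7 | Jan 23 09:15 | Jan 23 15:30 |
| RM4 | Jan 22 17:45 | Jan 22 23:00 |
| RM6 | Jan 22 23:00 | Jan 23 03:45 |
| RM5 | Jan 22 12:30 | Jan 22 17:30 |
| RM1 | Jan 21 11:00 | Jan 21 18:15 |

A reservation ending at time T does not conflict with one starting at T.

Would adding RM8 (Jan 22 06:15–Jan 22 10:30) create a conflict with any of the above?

No — it doesn't clash with anything

RM1: ends Jan 21 18:15 at or before RM8 starts Jan 22 06:15 → clear.
RM2: ends Jan 21 18:30 at or before RM8 starts Jan 22 06:15 → clear.
RM3: ends Jan 22 00:30 at or before RM8 starts Jan 22 06:15 → clear.
RM5: starts Jan 22 12:30 at or after RM8 ends Jan 22 10:30 → clear.
RM4: starts Jan 22 17:45 at or after RM8 ends Jan 22 10:30 → clear.
RM6: starts Jan 22 23:00 at or after RM8 ends Jan 22 10:30 → clear.
RM7: starts Jan 23 09:15 at or after RM8 ends Jan 22 10:30 → clear.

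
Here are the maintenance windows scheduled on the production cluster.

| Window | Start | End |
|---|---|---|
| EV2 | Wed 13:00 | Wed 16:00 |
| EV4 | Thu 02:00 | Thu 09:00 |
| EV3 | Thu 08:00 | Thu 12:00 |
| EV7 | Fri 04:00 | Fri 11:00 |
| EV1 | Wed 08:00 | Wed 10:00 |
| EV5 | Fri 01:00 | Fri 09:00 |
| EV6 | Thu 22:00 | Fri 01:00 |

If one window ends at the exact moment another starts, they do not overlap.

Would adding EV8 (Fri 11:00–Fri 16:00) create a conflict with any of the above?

No — it doesn't clash with anything

EV1: ends Wed 10:00 at or before EV8 starts Fri 11:00 → clear.
EV2: ends Wed 16:00 at or before EV8 starts Fri 11:00 → clear.
EV4: ends Thu 09:00 at or before EV8 starts Fri 11:00 → clear.
EV3: ends Thu 12:00 at or before EV8 starts Fri 11:00 → clear.
EV6: ends Fri 01:00 at or before EV8 starts Fri 11:00 → clear.
EV5: ends Fri 09:00 at or before EV8 starts Fri 11:00 → clear.
EV7: ends Fri 11:00 at or before EV8 starts Fri 11:00 → clear.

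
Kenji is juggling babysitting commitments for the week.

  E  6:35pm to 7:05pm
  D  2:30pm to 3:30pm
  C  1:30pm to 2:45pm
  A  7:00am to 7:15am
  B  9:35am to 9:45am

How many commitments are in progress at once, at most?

2

Walk through starts and ends in time order (an end at T is processed before a start at T):
7:00am start A → 1
7:15am end A → 0
9:35am start B → 1
9:45am end B → 0
1:30pm start C → 1
2:30pm start D → 2
2:45pm end C → 1
3:30pm end D → 0
6:35pm start E → 1
7:05pm end E → 0
Peak is 2, at 2:30pm (C, D).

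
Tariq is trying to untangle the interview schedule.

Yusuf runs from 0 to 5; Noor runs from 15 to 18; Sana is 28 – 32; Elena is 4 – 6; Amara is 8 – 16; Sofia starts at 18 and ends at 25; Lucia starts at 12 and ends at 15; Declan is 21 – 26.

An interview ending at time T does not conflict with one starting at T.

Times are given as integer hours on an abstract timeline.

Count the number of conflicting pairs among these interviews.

Sorted by start: Yusuf, Elena, Amara, Lucia, Noor, Sofia, Declan, Sana.
Elena starts before Yusuf ends → Yusuf and Elena overlap.
Amara starts after Yusuf ends; Yusuf is clear from here.
Amara starts after Elena ends; Elena is clear from here.
Lucia starts before Amara ends → Amara and Lucia overlap.
Noor starts before Amara ends → Amara and Noor overlap.
Sofia starts after Amara ends; Amara is clear from here.
Noor starts exactly when Lucia ends (back-to-back, no overlap); Lucia is clear from here.
Sofia starts exactly when Noor ends (back-to-back, no overlap); Noor is clear from here.
Declan starts before Sofia ends → Sofia and Declan overlap.
Sana starts after Sofia ends.
Sana starts after Declan ends.
Overlapping pairs: Amara & Lucia, Amara & Noor, Declan & Sofia, Elena & Yusuf — 4 in total.

4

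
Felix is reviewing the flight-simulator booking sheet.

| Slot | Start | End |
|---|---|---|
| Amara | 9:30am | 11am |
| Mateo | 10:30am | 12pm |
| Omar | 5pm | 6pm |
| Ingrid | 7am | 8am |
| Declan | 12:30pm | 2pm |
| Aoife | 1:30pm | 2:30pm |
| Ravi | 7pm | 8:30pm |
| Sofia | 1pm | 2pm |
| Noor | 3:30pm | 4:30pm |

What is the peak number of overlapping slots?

Walk through starts and ends in time order (an end at T is processed before a start at T):
7am start Ingrid → 1
8am end Ingrid → 0
9:30am start Amara → 1
10:30am start Mateo → 2
11am end Amara → 1
12pm end Mateo → 0
12:30pm start Declan → 1
1pm start Sofia → 2
1:30pm start Aoife → 3
2pm end Declan → 2
2pm end Sofia → 1
2:30pm end Aoife → 0
3:30pm start Noor → 1
4:30pm end Noor → 0
5pm start Omar → 1
6pm end Omar → 0
7pm start Ravi → 1
8:30pm end Ravi → 0
Peak is 3, at 1:30pm (Aoife, Declan, Sofia).

3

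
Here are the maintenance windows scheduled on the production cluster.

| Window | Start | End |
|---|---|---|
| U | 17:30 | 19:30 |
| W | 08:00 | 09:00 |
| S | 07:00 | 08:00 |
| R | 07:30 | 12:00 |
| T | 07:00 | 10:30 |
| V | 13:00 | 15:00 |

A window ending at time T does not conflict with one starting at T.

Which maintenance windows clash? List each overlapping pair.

Two intervals overlap when each starts before the other ends.
Sorted by start: S, T, R, W, V, U.
T starts before S ends → S and T overlap.
R starts before S ends → S and R overlap.
W starts exactly when S ends (back-to-back, no overlap) — done with S.
R starts before T ends → T and R overlap.
W starts before T ends → T and W overlap.
V starts after T ends — done with T.
W starts before R ends → R and W overlap.
V starts after R ends — done with R.
V starts after W ends — done with W.
U starts after V ends.

R & S, R & T, R & W, S & T, T & W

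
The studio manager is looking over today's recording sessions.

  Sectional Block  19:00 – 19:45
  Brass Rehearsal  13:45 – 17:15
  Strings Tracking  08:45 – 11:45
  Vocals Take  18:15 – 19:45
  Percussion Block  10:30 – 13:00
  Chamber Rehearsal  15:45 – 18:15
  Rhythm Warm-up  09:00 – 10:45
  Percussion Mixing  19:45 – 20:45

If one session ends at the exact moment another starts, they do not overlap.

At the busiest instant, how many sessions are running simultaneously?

Walk through starts and ends in time order (an end at T is processed before a start at T):
08:45 start Strings Tracking → 1
09:00 start Rhythm Warm-up → 2
10:30 start Percussion Block → 3
10:45 end Rhythm Warm-up → 2
11:45 end Strings Tracking → 1
13:00 end Percussion Block → 0
13:45 start Brass Rehearsal → 1
15:45 start Chamber Rehearsal → 2
17:15 end Brass Rehearsal → 1
18:15 end Chamber Rehearsal → 0
18:15 start Vocals Take → 1
19:00 start Sectional Block → 2
19:45 end Sectional Block → 1
19:45 end Vocals Take → 0
19:45 start Percussion Mixing → 1
20:45 end Percussion Mixing → 0
Peak is 3, at 10:30 (Percussion Block, Rhythm Warm-up, Strings Tracking).

3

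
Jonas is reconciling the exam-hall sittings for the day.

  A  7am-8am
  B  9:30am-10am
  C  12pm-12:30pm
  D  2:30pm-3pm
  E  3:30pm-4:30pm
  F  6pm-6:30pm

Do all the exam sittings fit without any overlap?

Yes

Sorted by start: A, B, C, D, E, F.
B starts after A ends; A is clear from here.
C starts after B ends; B is clear from here.
D starts after C ends; C is clear from here.
E starts after D ends; D is clear from here.
F starts after E ends.
Every pair is clear; the schedule has no overlaps.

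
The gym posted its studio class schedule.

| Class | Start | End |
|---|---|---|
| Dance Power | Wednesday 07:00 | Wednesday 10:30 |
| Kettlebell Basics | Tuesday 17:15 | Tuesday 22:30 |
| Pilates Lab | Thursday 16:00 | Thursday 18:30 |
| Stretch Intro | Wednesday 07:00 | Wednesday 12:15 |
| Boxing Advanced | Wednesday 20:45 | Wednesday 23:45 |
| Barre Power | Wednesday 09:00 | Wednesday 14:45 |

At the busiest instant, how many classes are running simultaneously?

3

Walk through starts and ends in time order (an end at T is processed before a start at T):
Tuesday 17:15 start Kettlebell Basics → 1
Tuesday 22:30 end Kettlebell Basics → 0
Wednesday 07:00 start Dance Power → 1
Wednesday 07:00 start Stretch Intro → 2
Wednesday 09:00 start Barre Power → 3
Wednesday 10:30 end Dance Power → 2
Wednesday 12:15 end Stretch Intro → 1
Wednesday 14:45 end Barre Power → 0
Wednesday 20:45 start Boxing Advanced → 1
Wednesday 23:45 end Boxing Advanced → 0
Thursday 16:00 start Pilates Lab → 1
Thursday 18:30 end Pilates Lab → 0
Peak is 3, at Wednesday 09:00 (Barre Power, Dance Power, Stretch Intro).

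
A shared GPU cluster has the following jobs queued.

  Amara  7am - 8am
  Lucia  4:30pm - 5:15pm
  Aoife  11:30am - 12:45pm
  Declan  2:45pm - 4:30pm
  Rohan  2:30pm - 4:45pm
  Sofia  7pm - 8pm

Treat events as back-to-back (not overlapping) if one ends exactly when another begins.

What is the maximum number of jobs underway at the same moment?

Sweep the timeline, counting +1 at each start and −1 at each end (ends before starts at a tie):
7am start Amara → 1
8am end Amara → 0
11:30am start Aoife → 1
12:45pm end Aoife → 0
2:30pm start Rohan → 1
2:45pm start Declan → 2
4:30pm end Declan → 1
4:30pm start Lucia → 2
4:45pm end Rohan → 1
5:15pm end Lucia → 0
7pm start Sofia → 1
8pm end Sofia → 0
Peak is 2, at 2:45pm (Declan, Rohan).

2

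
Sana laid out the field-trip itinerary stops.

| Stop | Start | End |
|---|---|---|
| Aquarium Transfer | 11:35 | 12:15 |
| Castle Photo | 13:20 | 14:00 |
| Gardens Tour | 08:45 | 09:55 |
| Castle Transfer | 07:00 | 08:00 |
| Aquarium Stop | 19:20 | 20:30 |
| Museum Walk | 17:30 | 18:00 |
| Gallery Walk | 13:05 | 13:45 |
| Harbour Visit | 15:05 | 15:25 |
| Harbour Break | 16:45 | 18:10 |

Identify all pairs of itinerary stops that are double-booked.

Two intervals overlap when each starts before the other ends.
Sorted by start: Castle Transfer, Gardens Tour, Aquarium Transfer, Gallery Walk, Castle Photo, Harbour Visit, Harbour Break, Museum Walk, Aquarium Stop.
Gardens Tour starts after Castle Transfer ends — done with Castle Transfer.
Aquarium Transfer starts after Gardens Tour ends — done with Gardens Tour.
Gallery Walk starts after Aquarium Transfer ends — done with Aquarium Transfer.
Castle Photo starts before Gallery Walk ends → Gallery Walk and Castle Photo overlap.
Harbour Visit starts after Gallery Walk ends — done with Gallery Walk.
Harbour Visit starts after Castle Photo ends — done with Castle Photo.
Harbour Break starts after Harbour Visit ends — done with Harbour Visit.
Museum Walk starts before Harbour Break ends → Harbour Break and Museum Walk overlap.
Aquarium Stop starts after Harbour Break ends.
Aquarium Stop starts after Museum Walk ends.

Castle Photo & Gallery Walk, Harbour Break & Museum Walk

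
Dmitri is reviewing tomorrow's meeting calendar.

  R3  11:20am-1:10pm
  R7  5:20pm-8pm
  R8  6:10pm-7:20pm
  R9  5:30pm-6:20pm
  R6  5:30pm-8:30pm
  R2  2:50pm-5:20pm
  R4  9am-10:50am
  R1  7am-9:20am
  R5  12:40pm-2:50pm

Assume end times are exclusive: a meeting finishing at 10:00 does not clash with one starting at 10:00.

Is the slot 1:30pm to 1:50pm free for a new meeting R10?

R1: ends 9:20am at or before R10 starts 1:30pm → clear.
R4: ends 10:50am at or before R10 starts 1:30pm → clear.
R3: ends 1:10pm at or before R10 starts 1:30pm → clear.
R5: starts 12:40pm before R10 ends 1:50pm, and ends 2:50pm after R10 starts 1:30pm → overlap.
R2: starts 2:50pm at or after R10 ends 1:50pm → clear.
R7: starts 5:20pm at or after R10 ends 1:50pm → clear.
R6: starts 5:30pm at or after R10 ends 1:50pm → clear.
R9: starts 5:30pm at or after R10 ends 1:50pm → clear.
R8: starts 6:10pm at or after R10 ends 1:50pm → clear.
R10 overlaps R5.

No — it overlaps R5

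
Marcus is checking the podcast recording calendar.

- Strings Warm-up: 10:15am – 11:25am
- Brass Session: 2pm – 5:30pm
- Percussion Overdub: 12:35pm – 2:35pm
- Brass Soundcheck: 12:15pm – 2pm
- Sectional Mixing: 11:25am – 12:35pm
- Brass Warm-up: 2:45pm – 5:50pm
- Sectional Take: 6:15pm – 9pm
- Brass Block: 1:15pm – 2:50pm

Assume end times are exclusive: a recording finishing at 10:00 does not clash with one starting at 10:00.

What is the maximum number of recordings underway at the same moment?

Sort all start/end points and keep a running count:
10:15am start Strings Warm-up → 1
11:25am end Strings Warm-up → 0
11:25am start Sectional Mixing → 1
12:15pm start Brass Soundcheck → 2
12:35pm end Sectional Mixing → 1
12:35pm start Percussion Overdub → 2
1:15pm start Brass Block → 3
2pm end Brass Soundcheck → 2
2pm start Brass Session → 3
2:35pm end Percussion Overdub → 2
2:45pm start Brass Warm-up → 3
2:50pm end Brass Block → 2
5:30pm end Brass Session → 1
5:50pm end Brass Warm-up → 0
6:15pm start Sectional Take → 1
9pm end Sectional Take → 0
Peak is 3, at 1:15pm (Brass Block, Brass Soundcheck, Percussion Overdub).

3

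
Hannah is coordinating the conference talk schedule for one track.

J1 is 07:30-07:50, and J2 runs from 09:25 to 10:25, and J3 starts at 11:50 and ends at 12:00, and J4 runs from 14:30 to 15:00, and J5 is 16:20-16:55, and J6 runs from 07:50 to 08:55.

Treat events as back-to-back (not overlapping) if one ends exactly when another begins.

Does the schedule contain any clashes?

Sorted by start: J1, J6, J2, J3, J4, J5.
J6 starts exactly when J1 ends (back-to-back, no overlap), so J1 has no further overlaps.
J2 starts after J6 ends, so J6 has no further overlaps.
J3 starts after J2 ends, so J2 has no further overlaps.
J4 starts after J3 ends, so J3 has no further overlaps.
J5 starts after J4 ends.
Every pair is clear; the schedule has no overlaps.

No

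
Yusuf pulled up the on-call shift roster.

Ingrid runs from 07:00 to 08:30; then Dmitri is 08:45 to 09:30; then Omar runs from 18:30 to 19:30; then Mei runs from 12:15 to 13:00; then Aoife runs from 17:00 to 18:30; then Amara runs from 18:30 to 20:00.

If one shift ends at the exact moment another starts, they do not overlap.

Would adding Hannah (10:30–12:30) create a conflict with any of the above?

Yes — it overlaps Mei

Ingrid: ends 08:30 at or before Hannah starts 10:30 → clear.
Dmitri: ends 09:30 at or before Hannah starts 10:30 → clear.
Mei: starts 12:15 before Hannah ends 12:30, and ends 13:00 after Hannah starts 10:30 → overlap.
Aoife: starts 17:00 at or after Hannah ends 12:30 → clear.
Omar: starts 18:30 at or after Hannah ends 12:30 → clear.
Amara: starts 18:30 at or after Hannah ends 12:30 → clear.
Hannah overlaps Mei.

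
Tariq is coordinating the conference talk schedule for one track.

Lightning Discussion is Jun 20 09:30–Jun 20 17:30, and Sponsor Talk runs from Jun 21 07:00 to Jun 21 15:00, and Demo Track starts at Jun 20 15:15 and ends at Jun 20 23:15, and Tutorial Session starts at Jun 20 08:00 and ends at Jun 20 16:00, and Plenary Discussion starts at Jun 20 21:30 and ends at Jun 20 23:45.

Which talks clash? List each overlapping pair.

Two intervals overlap when each starts before the other ends.
Sorted by start: Tutorial Session, Lightning Discussion, Demo Track, Plenary Discussion, Sponsor Talk.
Lightning Discussion starts before Tutorial Session ends → Tutorial Session and Lightning Discussion overlap.
Demo Track starts before Tutorial Session ends → Tutorial Session and Demo Track overlap.
Plenary Discussion starts after Tutorial Session ends; Tutorial Session is clear from here.
Demo Track starts before Lightning Discussion ends → Lightning Discussion and Demo Track overlap.
Plenary Discussion starts after Lightning Discussion ends; Lightning Discussion is clear from here.
Plenary Discussion starts before Demo Track ends → Demo Track and Plenary Discussion overlap.
Sponsor Talk starts after Demo Track ends.
Sponsor Talk starts after Plenary Discussion ends.

Demo Track & Lightning Discussion, Demo Track & Plenary Discussion, Demo Track & Tutorial Session, Lightning Discussion & Tutorial Session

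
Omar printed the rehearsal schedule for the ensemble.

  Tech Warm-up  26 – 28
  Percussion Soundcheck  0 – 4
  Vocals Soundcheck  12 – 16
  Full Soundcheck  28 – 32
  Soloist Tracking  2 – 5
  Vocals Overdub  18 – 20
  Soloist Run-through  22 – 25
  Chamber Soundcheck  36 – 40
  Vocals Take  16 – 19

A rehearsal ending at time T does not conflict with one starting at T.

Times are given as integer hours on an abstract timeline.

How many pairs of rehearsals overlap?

2

Sorted by start: Percussion Soundcheck, Soloist Tracking, Vocals Soundcheck, Vocals Take, Vocals Overdub, Soloist Run-through, Tech Warm-up, Full Soundcheck, Chamber Soundcheck.
Soloist Tracking starts before Percussion Soundcheck ends → Percussion Soundcheck and Soloist Tracking overlap.
Vocals Soundcheck starts after Percussion Soundcheck ends — done with Percussion Soundcheck.
Vocals Soundcheck starts after Soloist Tracking ends — done with Soloist Tracking.
Vocals Take starts exactly when Vocals Soundcheck ends (back-to-back, no overlap) — done with Vocals Soundcheck.
Vocals Overdub starts before Vocals Take ends → Vocals Take and Vocals Overdub overlap.
Soloist Run-through starts after Vocals Take ends — done with Vocals Take.
Soloist Run-through starts after Vocals Overdub ends — done with Vocals Overdub.
Tech Warm-up starts after Soloist Run-through ends — done with Soloist Run-through.
Full Soundcheck starts exactly when Tech Warm-up ends (back-to-back, no overlap) — done with Tech Warm-up.
Chamber Soundcheck starts after Full Soundcheck ends.
Overlapping pairs: Percussion Soundcheck & Soloist Tracking, Vocals Overdub & Vocals Take — 2 in total.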